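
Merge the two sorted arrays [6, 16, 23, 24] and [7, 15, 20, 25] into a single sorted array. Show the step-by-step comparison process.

Merging process:

Compare 6 vs 7: take 6 from left. Merged: [6]
Compare 16 vs 7: take 7 from right. Merged: [6, 7]
Compare 16 vs 15: take 15 from right. Merged: [6, 7, 15]
Compare 16 vs 20: take 16 from left. Merged: [6, 7, 15, 16]
Compare 23 vs 20: take 20 from right. Merged: [6, 7, 15, 16, 20]
Compare 23 vs 25: take 23 from left. Merged: [6, 7, 15, 16, 20, 23]
Compare 24 vs 25: take 24 from left. Merged: [6, 7, 15, 16, 20, 23, 24]
Append remaining from right: [25]. Merged: [6, 7, 15, 16, 20, 23, 24, 25]

Final merged array: [6, 7, 15, 16, 20, 23, 24, 25]
Total comparisons: 7

The merged array is [6, 7, 15, 16, 20, 23, 24, 25], requiring 7 comparisons. The merge step runs in O(n) time where n is the total number of elements.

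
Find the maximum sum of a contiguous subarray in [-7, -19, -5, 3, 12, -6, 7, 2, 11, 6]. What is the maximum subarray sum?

Using Kadane's algorithm on [-7, -19, -5, 3, 12, -6, 7, 2, 11, 6]:

Scanning through the array:
Position 1 (value -19): max_ending_here = -19, max_so_far = -7
Position 2 (value -5): max_ending_here = -5, max_so_far = -5
Position 3 (value 3): max_ending_here = 3, max_so_far = 3
Position 4 (value 12): max_ending_here = 15, max_so_far = 15
Position 5 (value -6): max_ending_here = 9, max_so_far = 15
Position 6 (value 7): max_ending_here = 16, max_so_far = 16
Position 7 (value 2): max_ending_here = 18, max_so_far = 18
Position 8 (value 11): max_ending_here = 29, max_so_far = 29
Position 9 (value 6): max_ending_here = 35, max_so_far = 35

Maximum subarray: [3, 12, -6, 7, 2, 11, 6]
Maximum sum: 35

The maximum subarray is [3, 12, -6, 7, 2, 11, 6] with sum 35. This subarray runs from index 3 to index 9.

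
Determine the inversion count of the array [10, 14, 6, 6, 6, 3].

Finding inversions in [10, 14, 6, 6, 6, 3]:

(0, 2): arr[0]=10 > arr[2]=6
(0, 3): arr[0]=10 > arr[3]=6
(0, 4): arr[0]=10 > arr[4]=6
(0, 5): arr[0]=10 > arr[5]=3
(1, 2): arr[1]=14 > arr[2]=6
(1, 3): arr[1]=14 > arr[3]=6
(1, 4): arr[1]=14 > arr[4]=6
(1, 5): arr[1]=14 > arr[5]=3
(2, 5): arr[2]=6 > arr[5]=3
(3, 5): arr[3]=6 > arr[5]=3
(4, 5): arr[4]=6 > arr[5]=3

Total inversions: 11

The array has 11 inversion(s): (0,2), (0,3), (0,4), (0,5), (1,2), (1,3), (1,4), (1,5), (2,5), (3,5), (4,5). Each pair (i,j) satisfies i < j and arr[i] > arr[j].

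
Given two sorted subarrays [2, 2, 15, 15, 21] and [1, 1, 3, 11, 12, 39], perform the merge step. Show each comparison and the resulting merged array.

Merging process:

Compare 2 vs 1: take 1 from right. Merged: [1]
Compare 2 vs 1: take 1 from right. Merged: [1, 1]
Compare 2 vs 3: take 2 from left. Merged: [1, 1, 2]
Compare 2 vs 3: take 2 from left. Merged: [1, 1, 2, 2]
Compare 15 vs 3: take 3 from right. Merged: [1, 1, 2, 2, 3]
Compare 15 vs 11: take 11 from right. Merged: [1, 1, 2, 2, 3, 11]
Compare 15 vs 12: take 12 from right. Merged: [1, 1, 2, 2, 3, 11, 12]
Compare 15 vs 39: take 15 from left. Merged: [1, 1, 2, 2, 3, 11, 12, 15]
Compare 15 vs 39: take 15 from left. Merged: [1, 1, 2, 2, 3, 11, 12, 15, 15]
Compare 21 vs 39: take 21 from left. Merged: [1, 1, 2, 2, 3, 11, 12, 15, 15, 21]
Append remaining from right: [39]. Merged: [1, 1, 2, 2, 3, 11, 12, 15, 15, 21, 39]

Final merged array: [1, 1, 2, 2, 3, 11, 12, 15, 15, 21, 39]
Total comparisons: 10

The merged array is [1, 1, 2, 2, 3, 11, 12, 15, 15, 21, 39], requiring 10 comparisons. The merge step runs in O(n) time where n is the total number of elements.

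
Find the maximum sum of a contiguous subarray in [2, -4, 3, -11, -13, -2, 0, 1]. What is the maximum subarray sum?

Using Kadane's algorithm on [2, -4, 3, -11, -13, -2, 0, 1]:

Scanning through the array:
Position 1 (value -4): max_ending_here = -2, max_so_far = 2
Position 2 (value 3): max_ending_here = 3, max_so_far = 3
Position 3 (value -11): max_ending_here = -8, max_so_far = 3
Position 4 (value -13): max_ending_here = -13, max_so_far = 3
Position 5 (value -2): max_ending_here = -2, max_so_far = 3
Position 6 (value 0): max_ending_here = 0, max_so_far = 3
Position 7 (value 1): max_ending_here = 1, max_so_far = 3

Maximum subarray: [3]
Maximum sum: 3

The maximum subarray is [3] with sum 3. This subarray runs from index 2 to index 2.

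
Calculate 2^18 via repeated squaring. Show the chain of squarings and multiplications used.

Computing 2^18 by squaring (build up from 2^1; each line after the first costs one multiplication):

2^1 = 2
2^2 = (2^1)^2 = 2^2 = 4
2^4 = (2^2)^2 = 4^2 = 16
2^8 = (2^4)^2 = 16^2 = 256
2^9 = 2 * 2^8 = 2 * 256 = 512
2^18 = (2^9)^2 = 512^2 = 262144

Result: 262144
Multiplications needed: 5 (5 lines after 2^1)

2^18 = 262144. Using exponentiation by squaring, this requires 5 multiplications. The key idea: if the exponent is even, square the half-power; if odd, multiply by the base once.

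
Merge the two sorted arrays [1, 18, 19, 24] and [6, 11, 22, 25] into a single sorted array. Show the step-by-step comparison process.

Merging process:

Compare 1 vs 6: take 1 from left. Merged: [1]
Compare 18 vs 6: take 6 from right. Merged: [1, 6]
Compare 18 vs 11: take 11 from right. Merged: [1, 6, 11]
Compare 18 vs 22: take 18 from left. Merged: [1, 6, 11, 18]
Compare 19 vs 22: take 19 from left. Merged: [1, 6, 11, 18, 19]
Compare 24 vs 22: take 22 from right. Merged: [1, 6, 11, 18, 19, 22]
Compare 24 vs 25: take 24 from left. Merged: [1, 6, 11, 18, 19, 22, 24]
Append remaining from right: [25]. Merged: [1, 6, 11, 18, 19, 22, 24, 25]

Final merged array: [1, 6, 11, 18, 19, 22, 24, 25]
Total comparisons: 7

The merged array is [1, 6, 11, 18, 19, 22, 24, 25], requiring 7 comparisons. The merge step runs in O(n) time where n is the total number of elements.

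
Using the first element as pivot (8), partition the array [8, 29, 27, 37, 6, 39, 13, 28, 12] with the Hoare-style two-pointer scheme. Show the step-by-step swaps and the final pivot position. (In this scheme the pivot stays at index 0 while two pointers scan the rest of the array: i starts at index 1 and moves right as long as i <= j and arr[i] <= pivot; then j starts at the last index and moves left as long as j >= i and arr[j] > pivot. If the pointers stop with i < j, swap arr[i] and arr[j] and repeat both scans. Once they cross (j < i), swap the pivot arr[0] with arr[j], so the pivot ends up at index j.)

Hoare-style two-pointer partition with pivot = 8:

Initial array: [8, 29, 27, 37, 6, 39, 13, 28, 12]

Pointers start at i = 1, j = 8.
i stops at index 1 (arr[1]=29 > 8), j stops at index 4 (arr[4]=6 <= 8): swap arr[1] and arr[4], array becomes [8, 6, 27, 37, 29, 39, 13, 28, 12]
i ends at 2, j ends at 1: the pointers have crossed (j < i), so scanning stops.

Swap pivot arr[0] with arr[1] to place pivot at position 1: [6, 8, 27, 37, 29, 39, 13, 28, 12]
Pivot position: 1

After partitioning with pivot 8, the array becomes [6, 8, 27, 37, 29, 39, 13, 28, 12]. The pivot is placed at index 1. All elements to the left of the pivot are <= 8, and all elements to the right are > 8.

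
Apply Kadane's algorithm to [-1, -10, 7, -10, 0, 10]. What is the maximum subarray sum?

Using Kadane's algorithm on [-1, -10, 7, -10, 0, 10]:

Scanning through the array:
Position 1 (value -10): max_ending_here = -10, max_so_far = -1
Position 2 (value 7): max_ending_here = 7, max_so_far = 7
Position 3 (value -10): max_ending_here = -3, max_so_far = 7
Position 4 (value 0): max_ending_here = 0, max_so_far = 7
Position 5 (value 10): max_ending_here = 10, max_so_far = 10

Maximum subarray: [0, 10]
Maximum sum: 10

The maximum subarray is [0, 10] with sum 10. This subarray runs from index 4 to index 5.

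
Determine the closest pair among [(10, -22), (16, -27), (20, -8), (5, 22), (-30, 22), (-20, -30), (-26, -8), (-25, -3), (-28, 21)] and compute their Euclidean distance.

Computing all pairwise distances among 9 points:

d((10, -22), (16, -27)) = 7.8102
d((10, -22), (20, -8)) = 17.2047
d((10, -22), (5, 22)) = 44.2832
d((10, -22), (-30, 22)) = 59.4643
d((10, -22), (-20, -30)) = 31.0483
d((10, -22), (-26, -8)) = 38.6264
d((10, -22), (-25, -3)) = 39.8246
d((10, -22), (-28, 21)) = 57.3847
d((16, -27), (20, -8)) = 19.4165
d((16, -27), (5, 22)) = 50.2195
d((16, -27), (-30, 22)) = 67.2086
d((16, -27), (-20, -30)) = 36.1248
d((16, -27), (-26, -8)) = 46.0977
d((16, -27), (-25, -3)) = 47.5079
d((16, -27), (-28, 21)) = 65.1153
d((20, -8), (5, 22)) = 33.541
d((20, -8), (-30, 22)) = 58.3095
d((20, -8), (-20, -30)) = 45.6508
d((20, -8), (-26, -8)) = 46.0
d((20, -8), (-25, -3)) = 45.2769
d((20, -8), (-28, 21)) = 56.0803
d((5, 22), (-30, 22)) = 35.0
d((5, 22), (-20, -30)) = 57.6975
d((5, 22), (-26, -8)) = 43.1393
d((5, 22), (-25, -3)) = 39.0512
d((5, 22), (-28, 21)) = 33.0151
d((-30, 22), (-20, -30)) = 52.9528
d((-30, 22), (-26, -8)) = 30.2655
d((-30, 22), (-25, -3)) = 25.4951
d((-30, 22), (-28, 21)) = 2.2361 <-- minimum
d((-20, -30), (-26, -8)) = 22.8035
d((-20, -30), (-25, -3)) = 27.4591
d((-20, -30), (-28, 21)) = 51.6236
d((-26, -8), (-25, -3)) = 5.099
d((-26, -8), (-28, 21)) = 29.0689
d((-25, -3), (-28, 21)) = 24.1868

Closest pair: (-30, 22) and (-28, 21) with distance 2.2361

The closest pair is (-30, 22) and (-28, 21) with Euclidean distance 2.2361. For 9 points, brute-force pairwise comparison is shown above. For large n, the divide-and-conquer algorithm (sort by x, recurse on halves, check the dividing strip) achieves O(n log n).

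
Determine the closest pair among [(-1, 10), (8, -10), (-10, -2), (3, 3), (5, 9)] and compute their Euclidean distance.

Computing all pairwise distances among 5 points:

d((-1, 10), (8, -10)) = 21.9317
d((-1, 10), (-10, -2)) = 15.0
d((-1, 10), (3, 3)) = 8.0623
d((-1, 10), (5, 9)) = 6.0828 <-- minimum
d((8, -10), (-10, -2)) = 19.6977
d((8, -10), (3, 3)) = 13.9284
d((8, -10), (5, 9)) = 19.2354
d((-10, -2), (3, 3)) = 13.9284
d((-10, -2), (5, 9)) = 18.6011
d((3, 3), (5, 9)) = 6.3246

Closest pair: (-1, 10) and (5, 9) with distance 6.0828

The closest pair is (-1, 10) and (5, 9) with Euclidean distance 6.0828. For 5 points, brute-force pairwise comparison is shown above. For large n, the divide-and-conquer algorithm (sort by x, recurse on halves, check the dividing strip) achieves O(n log n).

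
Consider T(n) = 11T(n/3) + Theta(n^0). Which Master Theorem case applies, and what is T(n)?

Master Theorem for T(n) = 11T(n/3) + O(n^0):

a = 11, b = 3, c = 0
log_b(a) = log_3(11) = 2.1827

Case 1: c = 0 < log_3(11) = 2.1827
T(n) = O(n^(log_3 11))

For T(n) = 11T(n/3) + O(n^0): log_3(11) = 2.1827. This is Case 1 of the Master Theorem (c < log_b(a), work dominated by leaves), giving O(n^(log_3 11)).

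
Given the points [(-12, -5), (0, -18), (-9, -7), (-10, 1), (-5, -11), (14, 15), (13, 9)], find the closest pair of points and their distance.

Computing all pairwise distances among 7 points:

d((-12, -5), (0, -18)) = 17.6918
d((-12, -5), (-9, -7)) = 3.6056 <-- minimum
d((-12, -5), (-10, 1)) = 6.3246
d((-12, -5), (-5, -11)) = 9.2195
d((-12, -5), (14, 15)) = 32.8024
d((-12, -5), (13, 9)) = 28.6531
d((0, -18), (-9, -7)) = 14.2127
d((0, -18), (-10, 1)) = 21.4709
d((0, -18), (-5, -11)) = 8.6023
d((0, -18), (14, 15)) = 35.8469
d((0, -18), (13, 9)) = 29.9666
d((-9, -7), (-10, 1)) = 8.0623
d((-9, -7), (-5, -11)) = 5.6569
d((-9, -7), (14, 15)) = 31.8277
d((-9, -7), (13, 9)) = 27.2029
d((-10, 1), (-5, -11)) = 13.0
d((-10, 1), (14, 15)) = 27.7849
d((-10, 1), (13, 9)) = 24.3516
d((-5, -11), (14, 15)) = 32.2025
d((-5, -11), (13, 9)) = 26.9072
d((14, 15), (13, 9)) = 6.0828

Closest pair: (-12, -5) and (-9, -7) with distance 3.6056

The closest pair is (-12, -5) and (-9, -7) with Euclidean distance 3.6056. For 7 points, brute-force pairwise comparison is shown above. For large n, the divide-and-conquer algorithm (sort by x, recurse on halves, check the dividing strip) achieves O(n log n).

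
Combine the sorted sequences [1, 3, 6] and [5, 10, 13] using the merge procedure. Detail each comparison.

Merging process:

Compare 1 vs 5: take 1 from left. Merged: [1]
Compare 3 vs 5: take 3 from left. Merged: [1, 3]
Compare 6 vs 5: take 5 from right. Merged: [1, 3, 5]
Compare 6 vs 10: take 6 from left. Merged: [1, 3, 5, 6]
Append remaining from right: [10, 13]. Merged: [1, 3, 5, 6, 10, 13]

Final merged array: [1, 3, 5, 6, 10, 13]
Total comparisons: 4

The merged array is [1, 3, 5, 6, 10, 13], requiring 4 comparisons. The merge step runs in O(n) time where n is the total number of elements.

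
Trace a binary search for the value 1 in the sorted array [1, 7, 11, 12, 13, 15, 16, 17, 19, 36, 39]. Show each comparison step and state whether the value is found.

Binary search for 1 in [1, 7, 11, 12, 13, 15, 16, 17, 19, 36, 39]:

lo=0, hi=10, mid=5, arr[mid]=15 -> 15 > 1, search left half
lo=0, hi=4, mid=2, arr[mid]=11 -> 11 > 1, search left half
lo=0, hi=1, mid=0, arr[mid]=1 -> Found target at index 0!

Binary search finds 1 at index 0 after 3 comparisons. The search repeatedly halves the search space by comparing with the middle element.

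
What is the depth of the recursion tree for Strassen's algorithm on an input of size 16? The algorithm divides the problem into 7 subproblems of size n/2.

For divide and conquer with division factor 2:

Problem sizes at each level:
Level 0: 16
Level 1: 8
Level 2: 4
Level 3: 2
Level 4: 1

The root is level 0 and the size-1 base case is level 4 (the tree spans levels 0 through 4, i.e. 5 levels counting the root), so the depth is the number of divisions: log_2(16) = 4

The recursion tree depth is log_2(16) = 4. At each level, the problem size is divided by 2, so it takes 4 divisions to reduce to a base case of size 1. The algorithm makes 7 recursive calls at each level.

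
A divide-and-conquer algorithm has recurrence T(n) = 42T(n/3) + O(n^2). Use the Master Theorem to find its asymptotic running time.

Master Theorem for T(n) = 42T(n/3) + O(n^2):

a = 42, b = 3, c = 2
log_b(a) = log_3(42) = 3.4022

Case 1: c = 2 < log_3(42) = 3.4022
T(n) = O(n^(log_3 42))

For T(n) = 42T(n/3) + O(n^2): log_3(42) = 3.4022. This is Case 1 of the Master Theorem (c < log_b(a), work dominated by leaves), giving O(n^(log_3 42)).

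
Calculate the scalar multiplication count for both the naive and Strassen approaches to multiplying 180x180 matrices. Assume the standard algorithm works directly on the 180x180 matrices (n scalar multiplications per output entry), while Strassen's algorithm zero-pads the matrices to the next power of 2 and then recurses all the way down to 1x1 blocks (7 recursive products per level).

Matrix multiplication for 180x180 matrices:

Strassen's algorithm requires power-of-2 dimensions. Pad 180x180 to 256x256 (next power of 2).

Standard algorithm: 180^3 = 5832000 multiplications
Strassen's algorithm: 7^(log2(256)) = 7^8 = 5764801 multiplications
Savings: 5832000 - 5764801 = 67199 multiplications

Standard: 5832000 multiplications (180^3). Strassen: 5764801 multiplications (7^8, after padding to 256x256). Strassen reduces 8 recursive multiplications to 7 at each level.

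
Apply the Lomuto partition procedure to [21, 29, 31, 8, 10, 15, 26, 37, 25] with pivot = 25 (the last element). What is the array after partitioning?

Lomuto partition with pivot = 25:

Initial array: [21, 29, 31, 8, 10, 15, 26, 37, 25]

arr[0]=21 <= 25: swap with position 0, array becomes [21, 29, 31, 8, 10, 15, 26, 37, 25]
arr[1]=29 > 25: no swap
arr[2]=31 > 25: no swap
arr[3]=8 <= 25: swap with position 1, array becomes [21, 8, 31, 29, 10, 15, 26, 37, 25]
arr[4]=10 <= 25: swap with position 2, array becomes [21, 8, 10, 29, 31, 15, 26, 37, 25]
arr[5]=15 <= 25: swap with position 3, array becomes [21, 8, 10, 15, 31, 29, 26, 37, 25]
arr[6]=26 > 25: no swap
arr[7]=37 > 25: no swap

Place pivot at position 4: [21, 8, 10, 15, 25, 29, 26, 37, 31]
Pivot position: 4

After partitioning with pivot 25, the array becomes [21, 8, 10, 15, 25, 29, 26, 37, 31]. The pivot is placed at index 4. All elements to the left of the pivot are <= 25, and all elements to the right are > 25.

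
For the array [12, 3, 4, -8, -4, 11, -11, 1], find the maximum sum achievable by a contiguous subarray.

Using Kadane's algorithm on [12, 3, 4, -8, -4, 11, -11, 1]:

Scanning through the array:
Position 1 (value 3): max_ending_here = 15, max_so_far = 15
Position 2 (value 4): max_ending_here = 19, max_so_far = 19
Position 3 (value -8): max_ending_here = 11, max_so_far = 19
Position 4 (value -4): max_ending_here = 7, max_so_far = 19
Position 5 (value 11): max_ending_here = 18, max_so_far = 19
Position 6 (value -11): max_ending_here = 7, max_so_far = 19
Position 7 (value 1): max_ending_here = 8, max_so_far = 19

Maximum subarray: [12, 3, 4]
Maximum sum: 19

The maximum subarray is [12, 3, 4] with sum 19. This subarray runs from index 0 to index 2.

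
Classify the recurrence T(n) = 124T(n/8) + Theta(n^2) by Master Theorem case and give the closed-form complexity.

Master Theorem for T(n) = 124T(n/8) + O(n^2):

a = 124, b = 8, c = 2
log_b(a) = log_8(124) = 2.3181

Case 1: c = 2 < log_8(124) = 2.3181
T(n) = O(n^(log_8 124))

For T(n) = 124T(n/8) + O(n^2): log_8(124) = 2.3181. This is Case 1 of the Master Theorem (c < log_b(a), work dominated by leaves), giving O(n^(log_8 124)).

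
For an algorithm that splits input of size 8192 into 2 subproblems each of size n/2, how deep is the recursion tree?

For divide and conquer with division factor 2:

Problem sizes at each level:
Level 0: 8192
Level 1: 4096
Level 2: 2048
Level 3: 1024
Level 4: 512
Level 5: 256
Level 6: 128
Level 7: 64
Level 8: 32
Level 9: 16
Level 10: 8
Level 11: 4
Level 12: 2
Level 13: 1

The root is level 0 and the size-1 base case is level 13 (the tree spans levels 0 through 13, i.e. 14 levels counting the root), so the depth is the number of divisions: log_2(8192) = 13

The recursion tree depth is log_2(8192) = 13. At each level, the problem size is divided by 2, so it takes 13 divisions to reduce to a base case of size 1. The algorithm makes 2 recursive calls at each level.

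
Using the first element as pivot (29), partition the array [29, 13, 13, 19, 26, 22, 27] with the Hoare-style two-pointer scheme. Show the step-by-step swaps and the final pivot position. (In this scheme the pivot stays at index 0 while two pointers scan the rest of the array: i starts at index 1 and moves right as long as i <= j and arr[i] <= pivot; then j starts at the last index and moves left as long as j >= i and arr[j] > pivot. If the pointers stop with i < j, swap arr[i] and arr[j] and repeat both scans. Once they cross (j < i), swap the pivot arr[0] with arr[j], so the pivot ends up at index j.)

Hoare-style two-pointer partition with pivot = 29:

Initial array: [29, 13, 13, 19, 26, 22, 27]

Pointers start at i = 1, j = 6.
i ends at 7, j ends at 6: the pointers have crossed (j < i), so scanning stops.

Swap pivot arr[0] with arr[6] to place pivot at position 6: [27, 13, 13, 19, 26, 22, 29]
Pivot position: 6

After partitioning with pivot 29, the array becomes [27, 13, 13, 19, 26, 22, 29]. The pivot is placed at index 6. All elements to the left of the pivot are <= 29, and all elements to the right are > 29.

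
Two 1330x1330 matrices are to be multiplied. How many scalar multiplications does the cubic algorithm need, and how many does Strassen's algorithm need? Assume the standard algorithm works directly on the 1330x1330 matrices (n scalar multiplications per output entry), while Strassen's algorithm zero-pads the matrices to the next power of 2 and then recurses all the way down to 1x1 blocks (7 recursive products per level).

Matrix multiplication for 1330x1330 matrices:

Strassen's algorithm requires power-of-2 dimensions. Pad 1330x1330 to 2048x2048 (next power of 2).

Standard algorithm: 1330^3 = 2352637000 multiplications
Strassen's algorithm: 7^(log2(2048)) = 7^11 = 1977326743 multiplications
Savings: 2352637000 - 1977326743 = 375310257 multiplications

Standard: 2352637000 multiplications (1330^3). Strassen: 1977326743 multiplications (7^11, after padding to 2048x2048). Strassen reduces 8 recursive multiplications to 7 at each level.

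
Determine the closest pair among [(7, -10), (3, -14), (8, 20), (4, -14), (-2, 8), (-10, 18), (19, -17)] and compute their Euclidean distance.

Computing all pairwise distances among 7 points:

d((7, -10), (3, -14)) = 5.6569
d((7, -10), (8, 20)) = 30.0167
d((7, -10), (4, -14)) = 5.0
d((7, -10), (-2, 8)) = 20.1246
d((7, -10), (-10, 18)) = 32.7567
d((7, -10), (19, -17)) = 13.8924
d((3, -14), (8, 20)) = 34.3657
d((3, -14), (4, -14)) = 1.0 <-- minimum
d((3, -14), (-2, 8)) = 22.561
d((3, -14), (-10, 18)) = 34.5398
d((3, -14), (19, -17)) = 16.2788
d((8, 20), (4, -14)) = 34.2345
d((8, 20), (-2, 8)) = 15.6205
d((8, 20), (-10, 18)) = 18.1108
d((8, 20), (19, -17)) = 38.6005
d((4, -14), (-2, 8)) = 22.8035
d((4, -14), (-10, 18)) = 34.9285
d((4, -14), (19, -17)) = 15.2971
d((-2, 8), (-10, 18)) = 12.8062
d((-2, 8), (19, -17)) = 32.6497
d((-10, 18), (19, -17)) = 45.4533

Closest pair: (3, -14) and (4, -14) with distance 1.0

The closest pair is (3, -14) and (4, -14) with Euclidean distance 1.0. For 7 points, brute-force pairwise comparison is shown above. For large n, the divide-and-conquer algorithm (sort by x, recurse on halves, check the dividing strip) achieves O(n log n).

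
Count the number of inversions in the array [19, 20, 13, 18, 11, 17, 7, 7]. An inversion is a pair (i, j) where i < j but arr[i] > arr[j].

Finding inversions in [19, 20, 13, 18, 11, 17, 7, 7]:

(0, 2): arr[0]=19 > arr[2]=13
(0, 3): arr[0]=19 > arr[3]=18
(0, 4): arr[0]=19 > arr[4]=11
(0, 5): arr[0]=19 > arr[5]=17
(0, 6): arr[0]=19 > arr[6]=7
(0, 7): arr[0]=19 > arr[7]=7
(1, 2): arr[1]=20 > arr[2]=13
(1, 3): arr[1]=20 > arr[3]=18
(1, 4): arr[1]=20 > arr[4]=11
(1, 5): arr[1]=20 > arr[5]=17
(1, 6): arr[1]=20 > arr[6]=7
(1, 7): arr[1]=20 > arr[7]=7
(2, 4): arr[2]=13 > arr[4]=11
(2, 6): arr[2]=13 > arr[6]=7
(2, 7): arr[2]=13 > arr[7]=7
(3, 4): arr[3]=18 > arr[4]=11
(3, 5): arr[3]=18 > arr[5]=17
(3, 6): arr[3]=18 > arr[6]=7
(3, 7): arr[3]=18 > arr[7]=7
(4, 6): arr[4]=11 > arr[6]=7
(4, 7): arr[4]=11 > arr[7]=7
(5, 6): arr[5]=17 > arr[6]=7
(5, 7): arr[5]=17 > arr[7]=7

Total inversions: 23

The array has 23 inversion(s): (0,2), (0,3), (0,4), (0,5), (0,6), (0,7), (1,2), (1,3), (1,4), (1,5), (1,6), (1,7), (2,4), (2,6), (2,7), (3,4), (3,5), (3,6), (3,7), (4,6), (4,7), (5,6), (5,7). Each pair (i,j) satisfies i < j and arr[i] > arr[j].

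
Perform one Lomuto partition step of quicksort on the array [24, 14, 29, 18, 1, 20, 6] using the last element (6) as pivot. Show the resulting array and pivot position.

Lomuto partition with pivot = 6:

Initial array: [24, 14, 29, 18, 1, 20, 6]

arr[0]=24 > 6: no swap
arr[1]=14 > 6: no swap
arr[2]=29 > 6: no swap
arr[3]=18 > 6: no swap
arr[4]=1 <= 6: swap with position 0, array becomes [1, 14, 29, 18, 24, 20, 6]
arr[5]=20 > 6: no swap

Place pivot at position 1: [1, 6, 29, 18, 24, 20, 14]
Pivot position: 1

After partitioning with pivot 6, the array becomes [1, 6, 29, 18, 24, 20, 14]. The pivot is placed at index 1. All elements to the left of the pivot are <= 6, and all elements to the right are > 6.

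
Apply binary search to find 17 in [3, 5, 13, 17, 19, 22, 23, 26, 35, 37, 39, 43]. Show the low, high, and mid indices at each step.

Binary search for 17 in [3, 5, 13, 17, 19, 22, 23, 26, 35, 37, 39, 43]:

lo=0, hi=11, mid=5, arr[mid]=22 -> 22 > 17, search left half
lo=0, hi=4, mid=2, arr[mid]=13 -> 13 < 17, search right half
lo=3, hi=4, mid=3, arr[mid]=17 -> Found target at index 3!

Binary search finds 17 at index 3 after 3 comparisons. The search repeatedly halves the search space by comparing with the middle element.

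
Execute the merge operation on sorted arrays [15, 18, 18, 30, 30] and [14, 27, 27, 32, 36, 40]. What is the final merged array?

Merging process:

Compare 15 vs 14: take 14 from right. Merged: [14]
Compare 15 vs 27: take 15 from left. Merged: [14, 15]
Compare 18 vs 27: take 18 from left. Merged: [14, 15, 18]
Compare 18 vs 27: take 18 from left. Merged: [14, 15, 18, 18]
Compare 30 vs 27: take 27 from right. Merged: [14, 15, 18, 18, 27]
Compare 30 vs 27: take 27 from right. Merged: [14, 15, 18, 18, 27, 27]
Compare 30 vs 32: take 30 from left. Merged: [14, 15, 18, 18, 27, 27, 30]
Compare 30 vs 32: take 30 from left. Merged: [14, 15, 18, 18, 27, 27, 30, 30]
Append remaining from right: [32, 36, 40]. Merged: [14, 15, 18, 18, 27, 27, 30, 30, 32, 36, 40]

Final merged array: [14, 15, 18, 18, 27, 27, 30, 30, 32, 36, 40]
Total comparisons: 8

The merged array is [14, 15, 18, 18, 27, 27, 30, 30, 32, 36, 40], requiring 8 comparisons. The merge step runs in O(n) time where n is the total number of elements.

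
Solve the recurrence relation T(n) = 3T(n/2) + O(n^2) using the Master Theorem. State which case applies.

Master Theorem for T(n) = 3T(n/2) + O(n^2):

a = 3, b = 2, c = 2
log_b(a) = log_2(3) = 1.5850

Case 3: c = 2 > log_2(3) = 1.5850
T(n) = O(n^2) = O(n^2)

For T(n) = 3T(n/2) + O(n^2): log_2(3) = 1.5850. This is Case 3 of the Master Theorem (c > log_b(a), work dominated by root), giving O(n^2).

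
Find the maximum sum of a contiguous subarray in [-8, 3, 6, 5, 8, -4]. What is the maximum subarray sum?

Using Kadane's algorithm on [-8, 3, 6, 5, 8, -4]:

Scanning through the array:
Position 1 (value 3): max_ending_here = 3, max_so_far = 3
Position 2 (value 6): max_ending_here = 9, max_so_far = 9
Position 3 (value 5): max_ending_here = 14, max_so_far = 14
Position 4 (value 8): max_ending_here = 22, max_so_far = 22
Position 5 (value -4): max_ending_here = 18, max_so_far = 22

Maximum subarray: [3, 6, 5, 8]
Maximum sum: 22

The maximum subarray is [3, 6, 5, 8] with sum 22. This subarray runs from index 1 to index 4.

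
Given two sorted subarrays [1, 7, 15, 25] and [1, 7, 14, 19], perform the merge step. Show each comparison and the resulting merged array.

Merging process:

Compare 1 vs 1: take 1 from left. Merged: [1]
Compare 7 vs 1: take 1 from right. Merged: [1, 1]
Compare 7 vs 7: take 7 from left. Merged: [1, 1, 7]
Compare 15 vs 7: take 7 from right. Merged: [1, 1, 7, 7]
Compare 15 vs 14: take 14 from right. Merged: [1, 1, 7, 7, 14]
Compare 15 vs 19: take 15 from left. Merged: [1, 1, 7, 7, 14, 15]
Compare 25 vs 19: take 19 from right. Merged: [1, 1, 7, 7, 14, 15, 19]
Append remaining from left: [25]. Merged: [1, 1, 7, 7, 14, 15, 19, 25]

Final merged array: [1, 1, 7, 7, 14, 15, 19, 25]
Total comparisons: 7

The merged array is [1, 1, 7, 7, 14, 15, 19, 25], requiring 7 comparisons. The merge step runs in O(n) time where n is the total number of elements.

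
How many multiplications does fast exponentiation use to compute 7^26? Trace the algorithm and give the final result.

Computing 7^26 by squaring (build up from 7^1; each line after the first costs one multiplication):

7^1 = 7
7^2 = (7^1)^2 = 7^2 = 49
7^3 = 7 * 7^2 = 7 * 49 = 343
7^6 = (7^3)^2 = 343^2 = 117649
7^12 = (7^6)^2 = 117649^2 = 13841287201
7^13 = 7 * 7^12 = 7 * 13841287201 = 96889010407
7^26 = (7^13)^2 = 96889010407^2 = 9387480337647754305649

Result: 9387480337647754305649
Multiplications needed: 6 (6 lines after 7^1)

7^26 = 9387480337647754305649. Using exponentiation by squaring, this requires 6 multiplications. The key idea: if the exponent is even, square the half-power; if odd, multiply by the base once.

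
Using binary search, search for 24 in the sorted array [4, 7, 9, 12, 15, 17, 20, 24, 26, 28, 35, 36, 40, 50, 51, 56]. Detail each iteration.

Binary search for 24 in [4, 7, 9, 12, 15, 17, 20, 24, 26, 28, 35, 36, 40, 50, 51, 56]:

lo=0, hi=15, mid=7, arr[mid]=24 -> Found target at index 7!

Binary search finds 24 at index 7 after 1 comparisons. The search repeatedly halves the search space by comparing with the middle element.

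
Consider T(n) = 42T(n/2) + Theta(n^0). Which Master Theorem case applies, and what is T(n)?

Master Theorem for T(n) = 42T(n/2) + O(n^0):

a = 42, b = 2, c = 0
log_b(a) = log_2(42) = 5.3923

Case 1: c = 0 < log_2(42) = 5.3923
T(n) = O(n^(log_2 42))

For T(n) = 42T(n/2) + O(n^0): log_2(42) = 5.3923. This is Case 1 of the Master Theorem (c < log_b(a), work dominated by leaves), giving O(n^(log_2 42)).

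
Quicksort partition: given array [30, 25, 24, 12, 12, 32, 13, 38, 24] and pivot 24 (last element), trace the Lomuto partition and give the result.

Lomuto partition with pivot = 24:

Initial array: [30, 25, 24, 12, 12, 32, 13, 38, 24]

arr[0]=30 > 24: no swap
arr[1]=25 > 24: no swap
arr[2]=24 <= 24: swap with position 0, array becomes [24, 25, 30, 12, 12, 32, 13, 38, 24]
arr[3]=12 <= 24: swap with position 1, array becomes [24, 12, 30, 25, 12, 32, 13, 38, 24]
arr[4]=12 <= 24: swap with position 2, array becomes [24, 12, 12, 25, 30, 32, 13, 38, 24]
arr[5]=32 > 24: no swap
arr[6]=13 <= 24: swap with position 3, array becomes [24, 12, 12, 13, 30, 32, 25, 38, 24]
arr[7]=38 > 24: no swap

Place pivot at position 4: [24, 12, 12, 13, 24, 32, 25, 38, 30]
Pivot position: 4

After partitioning with pivot 24, the array becomes [24, 12, 12, 13, 24, 32, 25, 38, 30]. The pivot is placed at index 4. All elements to the left of the pivot are <= 24, and all elements to the right are > 24.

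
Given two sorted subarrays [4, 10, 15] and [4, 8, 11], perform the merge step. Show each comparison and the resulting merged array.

Merging process:

Compare 4 vs 4: take 4 from left. Merged: [4]
Compare 10 vs 4: take 4 from right. Merged: [4, 4]
Compare 10 vs 8: take 8 from right. Merged: [4, 4, 8]
Compare 10 vs 11: take 10 from left. Merged: [4, 4, 8, 10]
Compare 15 vs 11: take 11 from right. Merged: [4, 4, 8, 10, 11]
Append remaining from left: [15]. Merged: [4, 4, 8, 10, 11, 15]

Final merged array: [4, 4, 8, 10, 11, 15]
Total comparisons: 5

The merged array is [4, 4, 8, 10, 11, 15], requiring 5 comparisons. The merge step runs in O(n) time where n is the total number of elements.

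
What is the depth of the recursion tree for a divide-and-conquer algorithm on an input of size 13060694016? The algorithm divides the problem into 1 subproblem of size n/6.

For divide and conquer with division factor 6:

Problem sizes at each level:
Level 0: 13060694016
Level 1: 2176782336
Level 2: 362797056
Level 3: 60466176
Level 4: 10077696
Level 5: 1679616
Level 6: 279936
Level 7: 46656
Level 8: 7776
Level 9: 1296
Level 10: 216
Level 11: 36
Level 12: 6
Level 13: 1

The root is level 0 and the size-1 base case is level 13 (the tree spans levels 0 through 13, i.e. 14 levels counting the root), so the depth is the number of divisions: log_6(13060694016) = 13

The recursion tree depth is log_6(13060694016) = 13. At each level, the problem size is divided by 6, so it takes 13 divisions to reduce to a base case of size 1. The algorithm makes 1 recursive call at each level.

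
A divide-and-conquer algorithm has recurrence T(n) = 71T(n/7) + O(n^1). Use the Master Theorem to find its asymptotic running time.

Master Theorem for T(n) = 71T(n/7) + O(n^1):

a = 71, b = 7, c = 1
log_b(a) = log_7(71) = 2.1906

Case 1: c = 1 < log_7(71) = 2.1906
T(n) = O(n^(log_7 71))

For T(n) = 71T(n/7) + O(n^1): log_7(71) = 2.1906. This is Case 1 of the Master Theorem (c < log_b(a), work dominated by leaves), giving O(n^(log_7 71)).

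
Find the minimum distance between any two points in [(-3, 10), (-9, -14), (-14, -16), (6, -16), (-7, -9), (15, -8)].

Computing all pairwise distances among 6 points:

d((-3, 10), (-9, -14)) = 24.7386
d((-3, 10), (-14, -16)) = 28.2312
d((-3, 10), (6, -16)) = 27.5136
d((-3, 10), (-7, -9)) = 19.4165
d((-3, 10), (15, -8)) = 25.4558
d((-9, -14), (-14, -16)) = 5.3852 <-- minimum
d((-9, -14), (6, -16)) = 15.1327
d((-9, -14), (-7, -9)) = 5.3852 <-- minimum
d((-9, -14), (15, -8)) = 24.7386
d((-14, -16), (6, -16)) = 20.0
d((-14, -16), (-7, -9)) = 9.8995
d((-14, -16), (15, -8)) = 30.0832
d((6, -16), (-7, -9)) = 14.7648
d((6, -16), (15, -8)) = 12.0416
d((-7, -9), (15, -8)) = 22.0227

Minimum distance: 5.3852 (tie among 2 pairs: (-9, -14) and (-14, -16); (-9, -14) and (-7, -9))

The minimum Euclidean distance is 5.3852. There is a tie: 2 pairs achieve this minimum — (-9, -14) and (-14, -16); (-9, -14) and (-7, -9). Any of these is a valid closest pair. For 6 points, brute-force pairwise comparison is shown above. For large n, the divide-and-conquer algorithm (sort by x, recurse on halves, check the dividing strip) achieves O(n log n).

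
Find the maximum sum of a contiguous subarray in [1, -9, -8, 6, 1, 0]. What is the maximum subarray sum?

Using Kadane's algorithm on [1, -9, -8, 6, 1, 0]:

Scanning through the array:
Position 1 (value -9): max_ending_here = -8, max_so_far = 1
Position 2 (value -8): max_ending_here = -8, max_so_far = 1
Position 3 (value 6): max_ending_here = 6, max_so_far = 6
Position 4 (value 1): max_ending_here = 7, max_so_far = 7
Position 5 (value 0): max_ending_here = 7, max_so_far = 7

Maximum subarray: [6, 1]
Maximum sum: 7

The maximum subarray is [6, 1] with sum 7. This subarray runs from index 3 to index 4.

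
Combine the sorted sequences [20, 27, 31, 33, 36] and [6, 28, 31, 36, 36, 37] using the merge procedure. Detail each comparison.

Merging process:

Compare 20 vs 6: take 6 from right. Merged: [6]
Compare 20 vs 28: take 20 from left. Merged: [6, 20]
Compare 27 vs 28: take 27 from left. Merged: [6, 20, 27]
Compare 31 vs 28: take 28 from right. Merged: [6, 20, 27, 28]
Compare 31 vs 31: take 31 from left. Merged: [6, 20, 27, 28, 31]
Compare 33 vs 31: take 31 from right. Merged: [6, 20, 27, 28, 31, 31]
Compare 33 vs 36: take 33 from left. Merged: [6, 20, 27, 28, 31, 31, 33]
Compare 36 vs 36: take 36 from left. Merged: [6, 20, 27, 28, 31, 31, 33, 36]
Append remaining from right: [36, 36, 37]. Merged: [6, 20, 27, 28, 31, 31, 33, 36, 36, 36, 37]

Final merged array: [6, 20, 27, 28, 31, 31, 33, 36, 36, 36, 37]
Total comparisons: 8

The merged array is [6, 20, 27, 28, 31, 31, 33, 36, 36, 36, 37], requiring 8 comparisons. The merge step runs in O(n) time where n is the total number of elements.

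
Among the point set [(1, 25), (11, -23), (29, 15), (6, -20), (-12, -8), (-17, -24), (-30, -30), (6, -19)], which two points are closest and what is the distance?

Computing all pairwise distances among 8 points:

d((1, 25), (11, -23)) = 49.0306
d((1, 25), (29, 15)) = 29.7321
d((1, 25), (6, -20)) = 45.2769
d((1, 25), (-12, -8)) = 35.4683
d((1, 25), (-17, -24)) = 52.2015
d((1, 25), (-30, -30)) = 63.1348
d((1, 25), (6, -19)) = 44.2832
d((11, -23), (29, 15)) = 42.0476
d((11, -23), (6, -20)) = 5.831
d((11, -23), (-12, -8)) = 27.4591
d((11, -23), (-17, -24)) = 28.0179
d((11, -23), (-30, -30)) = 41.5933
d((11, -23), (6, -19)) = 6.4031
d((29, 15), (6, -20)) = 41.8808
d((29, 15), (-12, -8)) = 47.0106
d((29, 15), (-17, -24)) = 60.3075
d((29, 15), (-30, -30)) = 74.2024
d((29, 15), (6, -19)) = 41.0488
d((6, -20), (-12, -8)) = 21.6333
d((6, -20), (-17, -24)) = 23.3452
d((6, -20), (-30, -30)) = 37.3631
d((6, -20), (6, -19)) = 1.0 <-- minimum
d((-12, -8), (-17, -24)) = 16.7631
d((-12, -8), (-30, -30)) = 28.4253
d((-12, -8), (6, -19)) = 21.095
d((-17, -24), (-30, -30)) = 14.3178
d((-17, -24), (6, -19)) = 23.5372
d((-30, -30), (6, -19)) = 37.6431

Closest pair: (6, -20) and (6, -19) with distance 1.0

The closest pair is (6, -20) and (6, -19) with Euclidean distance 1.0. For 8 points, brute-force pairwise comparison is shown above. For large n, the divide-and-conquer algorithm (sort by x, recurse on halves, check the dividing strip) achieves O(n log n).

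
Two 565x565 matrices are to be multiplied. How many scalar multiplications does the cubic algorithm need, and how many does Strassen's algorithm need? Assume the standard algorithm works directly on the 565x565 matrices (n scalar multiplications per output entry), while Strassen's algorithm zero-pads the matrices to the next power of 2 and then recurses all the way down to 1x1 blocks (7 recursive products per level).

Matrix multiplication for 565x565 matrices:

Strassen's algorithm requires power-of-2 dimensions. Pad 565x565 to 1024x1024 (next power of 2).

Standard algorithm: 565^3 = 180362125 multiplications
Strassen's algorithm: 7^(log2(1024)) = 7^10 = 282475249 multiplications
Difference: 180362125 - 282475249 = -102113124 (Strassen uses MORE here due to padding overhead — for small or just-over-power-of-2 n, padding can outweigh the per-level savings)

Standard: 180362125 multiplications (565^3). Strassen: 282475249 multiplications (7^10, after padding to 1024x1024). Strassen reduces 8 recursive multiplications to 7 at each level.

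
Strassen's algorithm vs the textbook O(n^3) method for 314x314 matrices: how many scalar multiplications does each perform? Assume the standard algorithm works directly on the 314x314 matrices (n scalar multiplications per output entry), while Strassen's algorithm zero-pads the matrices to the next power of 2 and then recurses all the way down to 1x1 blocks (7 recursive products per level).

Matrix multiplication for 314x314 matrices:

Strassen's algorithm requires power-of-2 dimensions. Pad 314x314 to 512x512 (next power of 2).

Standard algorithm: 314^3 = 30959144 multiplications
Strassen's algorithm: 7^(log2(512)) = 7^9 = 40353607 multiplications
Difference: 30959144 - 40353607 = -9394463 (Strassen uses MORE here due to padding overhead — for small or just-over-power-of-2 n, padding can outweigh the per-level savings)

Standard: 30959144 multiplications (314^3). Strassen: 40353607 multiplications (7^9, after padding to 512x512). Strassen reduces 8 recursive multiplications to 7 at each level.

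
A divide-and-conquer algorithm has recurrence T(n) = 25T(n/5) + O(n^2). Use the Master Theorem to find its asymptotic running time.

Master Theorem for T(n) = 25T(n/5) + O(n^2):

a = 25, b = 5, c = 2
log_b(a) = log_5(25) = 2.0000

Case 2: c = 2 = log_5(25) = 2.0000
T(n) = O(n^2 log n) = O(n^2 log n)

For T(n) = 25T(n/5) + O(n^2): log_5(25) = 2.0000. This is Case 2 of the Master Theorem (c = log_b(a), equal work at all levels), giving O(n^2 log n).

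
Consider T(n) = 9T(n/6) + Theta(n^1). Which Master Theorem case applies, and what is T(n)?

Master Theorem for T(n) = 9T(n/6) + O(n^1):

a = 9, b = 6, c = 1
log_b(a) = log_6(9) = 1.2263

Case 1: c = 1 < log_6(9) = 1.2263
T(n) = O(n^(log_6 9))

For T(n) = 9T(n/6) + O(n^1): log_6(9) = 1.2263. This is Case 1 of the Master Theorem (c < log_b(a), work dominated by leaves), giving O(n^(log_6 9)).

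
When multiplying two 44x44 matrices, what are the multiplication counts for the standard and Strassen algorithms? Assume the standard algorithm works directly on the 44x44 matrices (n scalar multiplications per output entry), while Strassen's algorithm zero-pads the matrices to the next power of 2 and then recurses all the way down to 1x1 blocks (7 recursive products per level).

Matrix multiplication for 44x44 matrices:

Strassen's algorithm requires power-of-2 dimensions. Pad 44x44 to 64x64 (next power of 2).

Standard algorithm: 44^3 = 85184 multiplications
Strassen's algorithm: 7^(log2(64)) = 7^6 = 117649 multiplications
Difference: 85184 - 117649 = -32465 (Strassen uses MORE here due to padding overhead — for small or just-over-power-of-2 n, padding can outweigh the per-level savings)

Standard: 85184 multiplications (44^3). Strassen: 117649 multiplications (7^6, after padding to 64x64). Strassen reduces 8 recursive multiplications to 7 at each level.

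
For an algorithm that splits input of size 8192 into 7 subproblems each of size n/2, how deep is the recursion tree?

For divide and conquer with division factor 2:

Problem sizes at each level:
Level 0: 8192
Level 1: 4096
Level 2: 2048
Level 3: 1024
Level 4: 512
Level 5: 256
Level 6: 128
Level 7: 64
Level 8: 32
Level 9: 16
Level 10: 8
Level 11: 4
Level 12: 2
Level 13: 1

The root is level 0 and the size-1 base case is level 13 (the tree spans levels 0 through 13, i.e. 14 levels counting the root), so the depth is the number of divisions: log_2(8192) = 13

The recursion tree depth is log_2(8192) = 13. At each level, the problem size is divided by 2, so it takes 13 divisions to reduce to a base case of size 1. The algorithm makes 7 recursive calls at each level.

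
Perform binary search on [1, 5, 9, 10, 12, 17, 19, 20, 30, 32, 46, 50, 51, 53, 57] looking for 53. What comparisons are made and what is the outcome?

Binary search for 53 in [1, 5, 9, 10, 12, 17, 19, 20, 30, 32, 46, 50, 51, 53, 57]:

lo=0, hi=14, mid=7, arr[mid]=20 -> 20 < 53, search right half
lo=8, hi=14, mid=11, arr[mid]=50 -> 50 < 53, search right half
lo=12, hi=14, mid=13, arr[mid]=53 -> Found target at index 13!

Binary search finds 53 at index 13 after 3 comparisons. The search repeatedly halves the search space by comparing with the middle element.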